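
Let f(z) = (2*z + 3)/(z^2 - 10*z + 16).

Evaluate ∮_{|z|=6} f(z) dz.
By the residue theorem, ∮_C f(z) dz = 2πi · (sum of the residues of f at the poles inside |z| = 6).

The denominator factors as (z - 8)*(z - 2), so the singularities of f are simple poles at z = 8, z = 2.
  |8|² = 64 > 36 = 6², so this pole is outside the contour.
  |2|² = 4 < 36 = 6², so this pole is inside the contour.

With P(z) = 2*z + 3 and Q(z) = z^2 - 10*z + 16, each pole is simple, so Res(f, z₀) = P(z₀)/Q'(z₀) with Q'(z) = 2*z - 10.
  Res(f, 2) = P(2)/Q'(2) = (7)/(-6) = -7/6

∮_C f(z) dz = 2πi · (-7/6) = -7*I*pi/3

Final answer: -7*I*pi/3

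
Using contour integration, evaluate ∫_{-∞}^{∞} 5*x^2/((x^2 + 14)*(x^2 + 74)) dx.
pi*(-sqrt(14) + sqrt(74))/12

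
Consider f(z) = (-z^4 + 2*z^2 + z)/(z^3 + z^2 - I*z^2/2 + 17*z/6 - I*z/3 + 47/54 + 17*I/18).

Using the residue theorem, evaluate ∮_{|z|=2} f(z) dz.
By the residue theorem, ∮_C f(z) dz = 2πi · (sum of the residues of f at the poles inside |z| = 2).

The denominator factors as (z + 1/3 + I)*(z + 1/3 + I/2)*(z + 1/3 - 2*I), so the singularities of f are simple poles at z = -1/3 - I, z = -1/3 - I/2, z = -1/3 + 2*I.
  |-1/3 - I|² = 10/9 < 4 = 2², so this pole is inside the contour.
  |-1/3 - I/2|² = 13/36 < 4 = 2², so this pole is inside the contour.
  |-1/3 + 2*I|² = 37/9 > 4 = 2², so this pole is outside the contour.

With P(z) = -z^4 + 2*z^2 + z and Q(z) = z^3 + z^2 - I*z^2/2 + 17*z/6 - I*z/3 + 47/54 + 17*I/18, each pole is simple, so Res(f, z₀) = P(z₀)/Q'(z₀) with Q'(z) = 3*z^2 + 2*z - I*z + 17/6 - I/3.
  Res(f, -1/3 - I) = P(-1/3 - I)/Q'(-1/3 - I) = (-199/81 + 41*I/27)/(-3/2) = 398/243 - 82*I/81
  Res(f, -1/3 - I/2) = P(-1/3 - I/2)/Q'(-1/3 - I/2) = (-673/1296 + 7*I/27)/(5/4) = -673/1620 + 28*I/135

Sum of residues inside C: 5941/4860 - 326*I/405
∮_C f(z) dz = 2πi · (5941/4860 - 326*I/405) = pi*(652/405 + 5941*I/2430)

Final answer: pi*(652/405 + 5941*I/2430)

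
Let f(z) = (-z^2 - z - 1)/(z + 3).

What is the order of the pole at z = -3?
1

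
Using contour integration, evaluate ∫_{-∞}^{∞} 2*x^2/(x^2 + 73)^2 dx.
Let f(z) = 2*z^2/(z^2 + 73)^2. The denominator has no real zeros and deg Q - deg P = 2 ≥ 2, so the integral of f over the upper semicircle |z| = R tends to 0 as R → ∞. Closing the contour in the upper half-plane,
  ∫_{-∞}^{∞} f(x) dx = 2πi · Σ Res(f, z_k)  over the poles with Im z_k > 0.

Zeros of the denominator: z^2 + 73 = 0 gives z = ±sqrt(73)*I.
Upper half-plane: z = sqrt(73)*I (a pole of order 2).

Write f(z) = g(z)/(z - sqrt(73)*I)^2 with g(z) = 2*z^2/(z + sqrt(73)*I)^2. For a double pole, Res(f, z₀) = g'(z₀):
  g'(z) = 4*sqrt(73)*I*z/(z + sqrt(73)*I)^3
  Res(f, sqrt(73)*I) = g'(sqrt(73)*I) = -sqrt(73)*I/146

∫_{-∞}^{∞} f(x) dx = 2πi · (-sqrt(73)*I/146) = sqrt(73)*pi/73

Final answer: sqrt(73)*pi/73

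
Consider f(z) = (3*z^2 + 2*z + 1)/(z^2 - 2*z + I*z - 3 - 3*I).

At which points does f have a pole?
The singularities of f are the zeros of the denominator. Factoring,
  z^2 - 2*z + I*z - 3 - 3*I = (z - 3)*(z + 1 + I)
so the candidates are z = 3, z = -1 - I.

Check the numerator P(z) = 3*z^2 + 2*z + 1 at each one:
  P(3) = 34 ≠ 0, so z = 3 is a (simple) pole.
  P(-1 - I) = -1 + 4*I ≠ 0, so z = -1 - I is a (simple) pole.

Poles of f: {-1 - I, 3}

Final answer: {-1 - I, 3}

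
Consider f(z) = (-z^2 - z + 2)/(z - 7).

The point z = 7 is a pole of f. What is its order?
Factor the denominator:
  z - 7 = (z - 7)

The numerator P(z) = -z^2 - z + 2 has P(7) = -54 ≠ 0, so no factor of (z - 7) cancels.
Near z = 7 we can therefore write f(z) = g(z)/(z - 7) with g analytic at 7 and g(7) ≠ 0 (g is just the numerator).

Hence z = 7 is a pole of order 1.

Final answer: 1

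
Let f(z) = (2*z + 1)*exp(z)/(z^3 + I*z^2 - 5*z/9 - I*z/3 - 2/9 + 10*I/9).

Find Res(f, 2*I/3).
(-297/850 - 321*I/850)*exp(2*I/3)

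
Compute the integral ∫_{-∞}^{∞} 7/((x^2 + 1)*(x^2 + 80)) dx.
7*pi*(20 - sqrt(5))/1580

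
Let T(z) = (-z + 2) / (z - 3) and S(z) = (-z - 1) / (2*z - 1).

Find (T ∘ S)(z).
(T ∘ S)(z) = T(S(z)) = ((-1)*S(z) + (2))/((1)*S(z) + (-3)). Multiply numerator and denominator by 2*z - 1:
  numerator:   (-1)*(-z - 1) + (2)*(2*z - 1) = 5*z - 1
  denominator: (1)*(-z - 1) + (-3)*(2*z - 1) = -7*z + 2
(T ∘ S)(z) = (5*z - 1)/(-7*z + 2) = (-5*z + 1)/(7*z - 2)

Final answer: (-5*z + 1)/(7*z - 2)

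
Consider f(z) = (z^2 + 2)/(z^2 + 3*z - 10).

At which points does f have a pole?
The singularities of f are the zeros of the denominator. Factoring,
  z^2 + 3*z - 10 = (z + 5)*(z - 2)
so the candidates are z = -5, z = 2.

Check the numerator P(z) = z^2 + 2 at each one:
  P(-5) = 27 ≠ 0, so z = -5 is a (simple) pole.
  P(2) = 6 ≠ 0, so z = 2 is a (simple) pole.

Poles of f: {-5, 2}

Final answer: {-5, 2}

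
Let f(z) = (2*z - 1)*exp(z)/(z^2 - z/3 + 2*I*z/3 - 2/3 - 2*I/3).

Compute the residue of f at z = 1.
Write f(z) = P(z)/Q(z) with P(z) = (2*z - 1)*exp(z) and Q(z) = z^2 - z/3 + 2*I*z/3 - 2/3 - 2*I/3.
The denominator factors as Q(z) = (z - 1)*(z + 2/3 + 2*I/3), so z = 1 is a simple zero of Q and P is analytic there; z = 1 is therefore a simple pole and
  Res(f, z₀) = P(z₀)/Q'(z₀).

Q'(z) = 2*z - 1/3 + 2*I/3, so Q'(1) = 5/3 + 2*I/3.
P(1) = exp(1).

Res(f, 1) = (exp(1))/(5/3 + 2*I/3) = exp(1)*(15/29 - 6*I/29)

Final answer: exp(1)*(15/29 - 6*I/29)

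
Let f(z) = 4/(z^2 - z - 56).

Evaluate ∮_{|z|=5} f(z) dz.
By the residue theorem, ∮_C f(z) dz = 2πi · (sum of the residues of f at the poles inside |z| = 5).

The denominator factors as (z - 8)*(z + 7), so the singularities of f are simple poles at z = 8, z = -7.
  |8|² = 64 > 25 = 5², so this pole is outside the contour.
  |-7|² = 49 > 25 = 5², so this pole is outside the contour.

No pole lies inside the contour, so f is analytic on and inside C and the integral is 0 (Cauchy's theorem).

Final answer: 0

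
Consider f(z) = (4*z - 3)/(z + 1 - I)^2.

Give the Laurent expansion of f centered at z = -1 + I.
Put w = z - (-1 + I), i.e. z = w - 1 + I. The denominator is w^2, so it suffices to rewrite the numerator in powers of w.

P(z) = 4*z - 3
P(w - 1 + I) = -7 + 4*I + 4*w

Dividing each term by w^2:
  f = (-7 + 4*I)/w^2 + 4/w

Substituting back w = z + 1 - I:
  f(z) = (-7 + 4*I)/(z + 1 - I)^2 + 4/(z + 1 - I)

The series is finite because the numerator is a polynomial; the negative powers form the principal part, and the coefficient of 1/(z + 1 - I) gives Res(f, -1 + I) = 4.

Final answer: (-7 + 4*I)/(z + 1 - I)^2 + 4/(z + 1 - I)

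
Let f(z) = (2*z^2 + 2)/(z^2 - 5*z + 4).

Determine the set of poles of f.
The singularities of f are the zeros of the denominator. Factoring,
  z^2 - 5*z + 4 = (z - 1)*(z - 4)
so the candidates are z = 1, z = 4.

Check the numerator P(z) = 2*z^2 + 2 at each one:
  P(1) = 4 ≠ 0, so z = 1 is a (simple) pole.
  P(4) = 34 ≠ 0, so z = 4 is a (simple) pole.

Poles of f: {1, 4}

Final answer: {1, 4}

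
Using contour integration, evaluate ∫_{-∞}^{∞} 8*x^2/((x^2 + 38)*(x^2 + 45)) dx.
8*pi*(-sqrt(38) + 3*sqrt(5))/7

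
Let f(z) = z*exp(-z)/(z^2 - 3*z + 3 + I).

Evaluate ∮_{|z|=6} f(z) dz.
By the residue theorem, ∮_C f(z) dz = 2πi · (sum of the residues of f at the poles inside |z| = 6).

The denominator factors as (z - 1 - I)*(z - 2 + I), so the singularities of f are simple poles at z = 1 + I, z = 2 - I.
  |1 + I|² = 2 < 36 = 6², so this pole is inside the contour.
  |2 - I|² = 5 < 36 = 6², so this pole is inside the contour.

With P(z) = z*exp(-z) and Q(z) = z^2 - 3*z + 3 + I, each pole is simple, so Res(f, z₀) = P(z₀)/Q'(z₀) with Q'(z) = 2*z - 3.
  Res(f, 1 + I) = P(1 + I)/Q'(1 + I) = ((1 + I)*exp(-1 - I))/(-1 + 2*I) = (1/5 - 3*I/5)*exp(-1 - I)
  Res(f, 2 - I) = P(2 - I)/Q'(2 - I) = ((2 - I)*exp(-2 + I))/(1 - 2*I) = (4/5 + 3*I/5)*exp(-2 + I)

Sum of residues inside C: (1/5 - 3*I/5)*exp(-1 - I) + (4/5 + 3*I/5)*exp(-2 + I)
∮_C f(z) dz = 2πi · ((1/5 - 3*I/5)*exp(-1 - I) + (4/5 + 3*I/5)*exp(-2 + I)) = pi*(6/5 + 2*I/5)*exp(-1 - I) + pi*(-6/5 + 8*I/5)*exp(-2 + I)

Final answer: pi*(6/5 + 2*I/5)*exp(-1 - I) + pi*(-6/5 + 8*I/5)*exp(-2 + I)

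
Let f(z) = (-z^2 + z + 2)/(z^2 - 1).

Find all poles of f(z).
The singularities of f are the zeros of the denominator. Factoring,
  z^2 - 1 = (z + 1)*(z - 1)
so the candidates are z = -1, z = 1.

Check the numerator P(z) = -z^2 + z + 2 at each one:
  P(-1) = 0, so the factor (z + 1) cancels and z = -1 is only a removable singularity, not a pole.
  P(1) = 2 ≠ 0, so z = 1 is a (simple) pole.

Poles of f: {1}

Final answer: {1}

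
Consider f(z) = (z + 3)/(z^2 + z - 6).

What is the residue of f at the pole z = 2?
Write f(z) = P(z)/Q(z) with P(z) = z + 3 and Q(z) = z^2 + z - 6.
The denominator factors as Q(z) = (z + 3)*(z - 2), so z = 2 is a simple zero of Q and P is analytic there; z = 2 is therefore a simple pole and
  Res(f, z₀) = P(z₀)/Q'(z₀).

Q'(z) = 2*z + 1, so Q'(2) = 5.
P(2) = 5.

Res(f, 2) = (5)/(5) = 1

Final answer: 1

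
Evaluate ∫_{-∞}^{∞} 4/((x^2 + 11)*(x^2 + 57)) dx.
2*pi*(-11*sqrt(57) + 57*sqrt(11))/14421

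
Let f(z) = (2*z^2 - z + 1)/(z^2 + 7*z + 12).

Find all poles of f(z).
{-4, -3}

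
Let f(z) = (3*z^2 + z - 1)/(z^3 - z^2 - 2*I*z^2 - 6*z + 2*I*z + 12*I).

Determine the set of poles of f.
The singularities of f are the zeros of the denominator. Factoring,
  z^3 - z^2 - 2*I*z^2 - 6*z + 2*I*z + 12*I = (z - 3)*(z - 2*I)*(z + 2)
so the candidates are z = 3, z = 2*I, z = -2.

Check the numerator P(z) = 3*z^2 + z - 1 at each one:
  P(3) = 29 ≠ 0, so z = 3 is a (simple) pole.
  P(2*I) = -13 + 2*I ≠ 0, so z = 2*I is a (simple) pole.
  P(-2) = 9 ≠ 0, so z = -2 is a (simple) pole.

Poles of f: {-2, 2*I, 3}

Final answer: {-2, 2*I, 3}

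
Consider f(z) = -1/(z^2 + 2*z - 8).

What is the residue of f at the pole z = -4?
Write f(z) = P(z)/Q(z) with P(z) = -1 and Q(z) = z^2 + 2*z - 8.
The denominator factors as Q(z) = (z + 4)*(z - 2), so z = -4 is a simple zero of Q and P is analytic there; z = -4 is therefore a simple pole and
  Res(f, z₀) = P(z₀)/Q'(z₀).

Q'(z) = 2*z + 2, so Q'(-4) = -6.
P(-4) = -1.

Res(f, -4) = (-1)/(-6) = 1/6

Final answer: 1/6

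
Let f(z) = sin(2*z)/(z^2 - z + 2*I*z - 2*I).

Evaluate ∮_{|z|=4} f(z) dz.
pi*(4/5 + 2*I/5)*sin(2) + pi*(-2/5 + 4*I/5)*sinh(4)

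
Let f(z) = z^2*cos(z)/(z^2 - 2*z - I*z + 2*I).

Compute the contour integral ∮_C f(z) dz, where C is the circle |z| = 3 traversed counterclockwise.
By the residue theorem, ∮_C f(z) dz = 2πi · (sum of the residues of f at the poles inside |z| = 3).

The denominator factors as (z - 2)*(z - I), so the singularities of f are simple poles at z = 2, z = I.
  |2|² = 4 < 9 = 3², so this pole is inside the contour.
  |I|² = 1 < 9 = 3², so this pole is inside the contour.

With P(z) = z^2*cos(z) and Q(z) = z^2 - 2*z - I*z + 2*I, each pole is simple, so Res(f, z₀) = P(z₀)/Q'(z₀) with Q'(z) = 2*z - 2 - I.
  Res(f, 2) = P(2)/Q'(2) = (4*cos(2))/(2 - I) = (8/5 + 4*I/5)*cos(2)
  Res(f, I) = P(I)/Q'(I) = (-cosh(1))/(-2 + I) = (2/5 + I/5)*cosh(1)

Sum of residues inside C: (8/5 + 4*I/5)*cos(2) + (2/5 + I/5)*cosh(1)
∮_C f(z) dz = 2πi · ((8/5 + 4*I/5)*cos(2) + (2/5 + I/5)*cosh(1)) = pi*(-8/5 + 16*I/5)*cos(2) + pi*(-2/5 + 4*I/5)*cosh(1)

Final answer: pi*(-8/5 + 16*I/5)*cos(2) + pi*(-2/5 + 4*I/5)*cosh(1)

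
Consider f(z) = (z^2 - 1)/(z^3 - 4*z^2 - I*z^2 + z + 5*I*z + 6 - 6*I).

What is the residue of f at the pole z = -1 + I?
Write f(z) = P(z)/Q(z) with P(z) = z^2 - 1 and Q(z) = z^3 - 4*z^2 - I*z^2 + z + 5*I*z + 6 - 6*I.
The denominator factors as Q(z) = (z - 2)*(z - 3)*(z + 1 - I), so z = -1 + I is a simple zero of Q and P is analytic there; z = -1 + I is therefore a simple pole and
  Res(f, z₀) = P(z₀)/Q'(z₀).

Q'(z) = 3*z^2 - 8*z - 2*I*z + 1 + 5*I, so Q'(-1 + I) = 11 - 7*I.
P(-1 + I) = -1 - 2*I.

Res(f, -1 + I) = (-1 - 2*I)/(11 - 7*I) = 3/170 - 29*I/170

Final answer: 3/170 - 29*I/170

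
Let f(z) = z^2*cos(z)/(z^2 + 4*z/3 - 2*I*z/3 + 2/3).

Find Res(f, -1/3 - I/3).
Write f(z) = P(z)/Q(z) with P(z) = z^2*cos(z) and Q(z) = z^2 + 4*z/3 - 2*I*z/3 + 2/3.
The denominator factors as Q(z) = (z + 1 - I)*(z + 1/3 + I/3), so z = -1/3 - I/3 is a simple zero of Q and P is analytic there; z = -1/3 - I/3 is therefore a simple pole and
  Res(f, z₀) = P(z₀)/Q'(z₀).

Q'(z) = 2*z + 4/3 - 2*I/3, so Q'(-1/3 - I/3) = 2/3 - 4*I/3.
P(-1/3 - I/3) = 2*I*cos(1/3 + I/3)/9.

Res(f, -1/3 - I/3) = (2*I*cos(1/3 + I/3)/9)/(2/3 - 4*I/3) = (-2/15 + I/15)*cos(1/3 + I/3)

Final answer: (-2/15 + I/15)*cos(1/3 + I/3)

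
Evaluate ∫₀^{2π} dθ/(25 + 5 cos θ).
Let J = ∫₀^{2π} dθ/(25 + 5 cos θ).
Put z = e^{iθ}: then cos θ = (z + 1/z)/2, dθ = dz/(iz), and z runs once counterclockwise around |z| = 1:
  J = ∮_{|z|=1} 1/(25 + 5*(z + 1/z)/2) · dz/(iz) = (2/i) ∮_{|z|=1} dz/(5*z^2 + 50*z + 5).
The roots of 5*z^2 + 50*z + 5 are z = (-25 ± sqrt(25^2 - 5^2))/5, with sqrt(600) = 10*sqrt(6); their product is 1, so only z₊ = -5 + 2*sqrt(6) lies inside the unit circle (z₋ = -5 - 2*sqrt(6) lies outside).
z₊ is a simple zero of q(z) = 5*z^2 + 50*z + 5, so Res(1/q, z₊) = 1/q'(z₊) with q'(z) = 10*z + 50; and q'(z₊) = 5*(z₊ - z₋) = 20*sqrt(6).
Therefore J = (2/i) · 2πi · 1/(20*sqrt(6)) = 2*pi/(10*sqrt(6)) = sqrt(6)*pi/30

Final answer: sqrt(6)*pi/30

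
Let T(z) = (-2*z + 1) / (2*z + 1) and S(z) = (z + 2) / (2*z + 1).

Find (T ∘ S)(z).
(T ∘ S)(z) = T(S(z)) = ((-2)*S(z) + (1))/((2)*S(z) + (1)). Multiply numerator and denominator by 2*z + 1:
  numerator:   (-2)*(z + 2) + (1)*(2*z + 1) = -3
  denominator: (2)*(z + 2) + (1)*(2*z + 1) = 4*z + 5
(T ∘ S)(z) = -3/(4*z + 5)

Final answer: -3/(4*z + 5)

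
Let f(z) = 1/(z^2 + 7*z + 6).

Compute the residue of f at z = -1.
Write f(z) = P(z)/Q(z) with P(z) = 1 and Q(z) = z^2 + 7*z + 6.
The denominator factors as Q(z) = (z + 6)*(z + 1), so z = -1 is a simple zero of Q and P is analytic there; z = -1 is therefore a simple pole and
  Res(f, z₀) = P(z₀)/Q'(z₀).

Q'(z) = 2*z + 7, so Q'(-1) = 5.
P(-1) = 1.

Res(f, -1) = (1)/(5) = 1/5

Final answer: 1/5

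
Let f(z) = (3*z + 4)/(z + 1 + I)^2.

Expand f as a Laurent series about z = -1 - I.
(1 - 3*I)/(z + 1 + I)^2 + 3/(z + 1 + I)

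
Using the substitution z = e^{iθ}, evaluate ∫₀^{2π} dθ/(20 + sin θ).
2*sqrt(399)*pi/399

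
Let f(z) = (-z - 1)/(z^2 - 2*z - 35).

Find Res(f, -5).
Write f(z) = P(z)/Q(z) with P(z) = -z - 1 and Q(z) = z^2 - 2*z - 35.
The denominator factors as Q(z) = (z - 7)*(z + 5), so z = -5 is a simple zero of Q and P is analytic there; z = -5 is therefore a simple pole and
  Res(f, z₀) = P(z₀)/Q'(z₀).

Q'(z) = 2*z - 2, so Q'(-5) = -12.
P(-5) = 4.

Res(f, -5) = (4)/(-12) = -1/3

Final answer: -1/3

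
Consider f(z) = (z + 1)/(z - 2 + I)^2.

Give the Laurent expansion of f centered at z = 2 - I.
Put w = z - (2 - I), i.e. z = w + 2 - I. The denominator is w^2, so it suffices to rewrite the numerator in powers of w.

P(z) = z + 1
P(w + 2 - I) = 3 - I + w

Dividing each term by w^2:
  f = (3 - I)/w^2 + 1/w

Substituting back w = z - 2 + I:
  f(z) = (3 - I)/(z - 2 + I)^2 + 1/(z - 2 + I)

The series is finite because the numerator is a polynomial; the negative powers form the principal part, and the coefficient of 1/(z - 2 + I) gives Res(f, 2 - I) = 1.

Final answer: (3 - I)/(z - 2 + I)^2 + 1/(z - 2 + I)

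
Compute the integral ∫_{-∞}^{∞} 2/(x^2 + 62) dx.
Let f(z) = 2/(z^2 + 62). The denominator has no real zeros and deg Q - deg P = 2 ≥ 2, so the integral of f over the upper semicircle |z| = R tends to 0 as R → ∞. Closing the contour in the upper half-plane,
  ∫_{-∞}^{∞} f(x) dx = 2πi · Σ Res(f, z_k)  over the poles with Im z_k > 0.

Zeros of the denominator: z^2 + 62 = 0 gives z = ±sqrt(62)*I.
Upper half-plane: z = sqrt(62)*I (simple).

Each pole is a simple zero of Q(z) = z^2 + 62, so Res(f, z₀) = P(z₀)/Q'(z₀) with P(z) = 2, Q'(z) = 2*z:
  Res(f, sqrt(62)*I) = (2)/(2*sqrt(62)*I) = -sqrt(62)*I/62

∫_{-∞}^{∞} f(x) dx = 2πi · (-sqrt(62)*I/62) = sqrt(62)*pi/31

Final answer: sqrt(62)*pi/31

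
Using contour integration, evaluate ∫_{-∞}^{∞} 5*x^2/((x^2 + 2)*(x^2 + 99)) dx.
5*pi*(-sqrt(2) + 3*sqrt(11))/97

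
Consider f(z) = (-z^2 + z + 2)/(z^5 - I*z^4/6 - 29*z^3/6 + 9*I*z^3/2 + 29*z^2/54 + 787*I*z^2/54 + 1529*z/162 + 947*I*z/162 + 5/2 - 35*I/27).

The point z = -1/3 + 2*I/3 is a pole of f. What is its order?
Factor the denominator:
  z^5 - I*z^4/6 - 29*z^3/6 + 9*I*z^3/2 + 29*z^2/54 + 787*I*z^2/54 + 1529*z/162 + 947*I*z/162 + 5/2 - 35*I/27 = (z + 1/3 - 2*I/3)^3*(z + 2 + I/3)*(z - 3 + 3*I/2)

The numerator P(z) = -z^2 + z + 2 has P(-1/3 + 2*I/3) = 2 + 10*I/9 ≠ 0, so no factor of (z + 1/3 - 2*I/3) cancels.
Near z = -1/3 + 2*I/3 we can therefore write f(z) = g(z)/(z + 1/3 - 2*I/3)^3 with g analytic at -1/3 + 2*I/3 and g(-1/3 + 2*I/3) ≠ 0 (g is the numerator divided by the remaining denominator factors).

Hence z = -1/3 + 2*I/3 is a pole of order 3.

Final answer: 3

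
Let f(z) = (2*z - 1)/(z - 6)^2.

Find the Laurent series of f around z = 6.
Put w = z - (6), i.e. z = w + 6. The denominator is w^2, so it suffices to rewrite the numerator in powers of w.

P(z) = 2*z - 1
P(w + 6) = 11 + 2*w

Dividing each term by w^2:
  f = 11/w^2 + 2/w

Substituting back w = z - 6:
  f(z) = 11/(z - 6)^2 + 2/(z - 6)

The series is finite because the numerator is a polynomial; the negative powers form the principal part, and the coefficient of 1/(z - 6) gives Res(f, 6) = 2.

Final answer: 11/(z - 6)^2 + 2/(z - 6)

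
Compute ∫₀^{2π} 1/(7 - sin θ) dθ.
sqrt(3)*pi/6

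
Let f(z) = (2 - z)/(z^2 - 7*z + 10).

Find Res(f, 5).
Write f(z) = P(z)/Q(z) with P(z) = 2 - z and Q(z) = z^2 - 7*z + 10.
The denominator factors as Q(z) = (z - 5)*(z - 2), so z = 5 is a simple zero of Q and P is analytic there; z = 5 is therefore a simple pole and
  Res(f, z₀) = P(z₀)/Q'(z₀).

Q'(z) = 2*z - 7, so Q'(5) = 3.
P(5) = -3.

Res(f, 5) = (-3)/(3) = -1

Final answer: -1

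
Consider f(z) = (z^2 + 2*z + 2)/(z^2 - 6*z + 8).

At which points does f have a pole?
The singularities of f are the zeros of the denominator. Factoring,
  z^2 - 6*z + 8 = (z - 4)*(z - 2)
so the candidates are z = 4, z = 2.

Check the numerator P(z) = z^2 + 2*z + 2 at each one:
  P(4) = 26 ≠ 0, so z = 4 is a (simple) pole.
  P(2) = 10 ≠ 0, so z = 2 is a (simple) pole.

Poles of f: {2, 4}

Final answer: {2, 4}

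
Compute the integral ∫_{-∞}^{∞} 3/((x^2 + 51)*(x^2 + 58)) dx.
pi*(-51*sqrt(58) + 58*sqrt(51))/6902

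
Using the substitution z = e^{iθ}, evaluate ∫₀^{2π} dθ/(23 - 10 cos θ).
2*sqrt(429)*pi/429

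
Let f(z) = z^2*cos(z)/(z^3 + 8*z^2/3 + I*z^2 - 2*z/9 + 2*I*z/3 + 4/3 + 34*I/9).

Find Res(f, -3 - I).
Write f(z) = P(z)/Q(z) with P(z) = z^2*cos(z) and Q(z) = z^3 + 8*z^2/3 + I*z^2 - 2*z/9 + 2*I*z/3 + 4/3 + 34*I/9.
The denominator factors as Q(z) = (z + 3 + I)*(z - 2/3 + I)*(z + 1/3 - I), so z = -3 - I is a simple zero of Q and P is analytic there; z = -3 - I is therefore a simple pole and
  Res(f, z₀) = P(z₀)/Q'(z₀).

Q'(z) = 3*z^2 + 16*z/3 + 2*I*z - 2/9 + 2*I/3, so Q'(-3 - I) = 88/9 + 22*I/3.
P(-3 - I) = (8 + 6*I)*cos(3 + I).

Res(f, -3 - I) = ((8 + 6*I)*cos(3 + I))/(88/9 + 22*I/3) = 9*cos(3 + I)/11

Final answer: 9*cos(3 + I)/11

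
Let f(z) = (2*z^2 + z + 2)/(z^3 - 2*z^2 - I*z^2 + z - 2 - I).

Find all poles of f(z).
The singularities of f are the zeros of the denominator. Factoring,
  z^3 - 2*z^2 - I*z^2 + z - 2 - I = (z - 2 - I)*(z + I)*(z - I)
so the candidates are z = 2 + I, z = -I, z = I.

Check the numerator P(z) = 2*z^2 + z + 2 at each one:
  P(2 + I) = 10 + 9*I ≠ 0, so z = 2 + I is a (simple) pole.
  P(-I) = -I ≠ 0, so z = -I is a (simple) pole.
  P(I) = I ≠ 0, so z = I is a (simple) pole.

Poles of f: {-I, I, 2 + I}

Final answer: {-I, I, 2 + I}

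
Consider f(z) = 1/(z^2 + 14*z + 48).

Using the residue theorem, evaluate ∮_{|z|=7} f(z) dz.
I*pi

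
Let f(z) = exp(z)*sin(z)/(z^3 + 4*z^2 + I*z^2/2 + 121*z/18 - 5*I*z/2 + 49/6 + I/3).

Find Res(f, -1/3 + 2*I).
Write f(z) = P(z)/Q(z) with P(z) = exp(z)*sin(z) and Q(z) = z^3 + 4*z^2 + I*z^2/2 + 121*z/18 - 5*I*z/2 + 49/6 + I/3.
The denominator factors as Q(z) = (z + 3 + 3*I/2)*(z + 2/3 + I)*(z + 1/3 - 2*I), so z = -1/3 + 2*I is a simple zero of Q and P is analytic there; z = -1/3 + 2*I is therefore a simple pole and
  Res(f, z₀) = P(z₀)/Q'(z₀).

Q'(z) = 3*z^2 + 8*z + I*z + 121/18 - 5*I/2, so Q'(-1/3 + 2*I) = -173/18 + 55*I/6.
P(-1/3 + 2*I) = -exp(-1/3 + 2*I)*sin(1/3 - 2*I).

Res(f, -1/3 + 2*I) = (-exp(-1/3 + 2*I)*sin(1/3 - 2*I))/(-173/18 + 55*I/6) = (1557/28577 + 1485*I/28577)*exp(-1/3 + 2*I)*sin(1/3 - 2*I)

Final answer: (1557/28577 + 1485*I/28577)*exp(-1/3 + 2*I)*sin(1/3 - 2*I)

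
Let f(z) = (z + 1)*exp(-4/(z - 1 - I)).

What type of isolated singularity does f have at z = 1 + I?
Let u = z - 1 - I. Then
  e^(-4/u) = Σ_{k≥0} (-4)^k/(k!·u^k) = 1 - 4/u + 8/u^2 - 32/(3*u^3) + ...
which has infinitely many negative powers of u, so exp(-4/(z - 1 - I)) has an essential singularity at z = 1 + I.
The extra factor z + 1 is a nonzero polynomial; if the product had at most a pole at z = 1 + I, dividing by that polynomial would leave exp(-4/(z - 1 - I)) with at most a pole too — contradiction. (Equivalently, the product's Laurent series still has infinitely many negative powers.)
So the singularity is essential.

Final answer: essential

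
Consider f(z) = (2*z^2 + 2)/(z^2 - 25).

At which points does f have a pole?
The singularities of f are the zeros of the denominator. Factoring,
  z^2 - 25 = (z - 5)*(z + 5)
so the candidates are z = 5, z = -5.

Check the numerator P(z) = 2*z^2 + 2 at each one:
  P(5) = 52 ≠ 0, so z = 5 is a (simple) pole.
  P(-5) = 52 ≠ 0, so z = -5 is a (simple) pole.

Poles of f: {-5, 5}

Final answer: {-5, 5}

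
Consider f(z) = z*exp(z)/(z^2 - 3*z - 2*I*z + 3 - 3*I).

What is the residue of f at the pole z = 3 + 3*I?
Write f(z) = P(z)/Q(z) with P(z) = z*exp(z) and Q(z) = z^2 - 3*z - 2*I*z + 3 - 3*I.
The denominator factors as Q(z) = (z - 3 - 3*I)*(z + I), so z = 3 + 3*I is a simple zero of Q and P is analytic there; z = 3 + 3*I is therefore a simple pole and
  Res(f, z₀) = P(z₀)/Q'(z₀).

Q'(z) = 2*z - 3 - 2*I, so Q'(3 + 3*I) = 3 + 4*I.
P(3 + 3*I) = (3 + 3*I)*exp(3 + 3*I).

Res(f, 3 + 3*I) = ((3 + 3*I)*exp(3 + 3*I))/(3 + 4*I) = (21/25 - 3*I/25)*exp(3 + 3*I)

Final answer: (21/25 - 3*I/25)*exp(3 + 3*I)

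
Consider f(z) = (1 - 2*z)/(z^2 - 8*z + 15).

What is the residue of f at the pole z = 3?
Write f(z) = P(z)/Q(z) with P(z) = 1 - 2*z and Q(z) = z^2 - 8*z + 15.
The denominator factors as Q(z) = (z - 3)*(z - 5), so z = 3 is a simple zero of Q and P is analytic there; z = 3 is therefore a simple pole and
  Res(f, z₀) = P(z₀)/Q'(z₀).

Q'(z) = 2*z - 8, so Q'(3) = -2.
P(3) = -5.

Res(f, 3) = (-5)/(-2) = 5/2

Final answer: 5/2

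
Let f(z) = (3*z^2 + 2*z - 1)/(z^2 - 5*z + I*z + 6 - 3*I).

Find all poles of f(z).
The singularities of f are the zeros of the denominator. Factoring,
  z^2 - 5*z + I*z + 6 - 3*I = (z - 3)*(z - 2 + I)
so the candidates are z = 3, z = 2 - I.

Check the numerator P(z) = 3*z^2 + 2*z - 1 at each one:
  P(3) = 32 ≠ 0, so z = 3 is a (simple) pole.
  P(2 - I) = 12 - 14*I ≠ 0, so z = 2 - I is a (simple) pole.

Poles of f: {2 - I, 3}

Final answer: {2 - I, 3}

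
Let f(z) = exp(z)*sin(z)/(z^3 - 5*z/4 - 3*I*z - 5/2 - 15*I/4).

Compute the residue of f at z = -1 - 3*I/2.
Write f(z) = P(z)/Q(z) with P(z) = exp(z)*sin(z) and Q(z) = z^3 - 5*z/4 - 3*I*z - 5/2 - 15*I/4.
The denominator factors as Q(z) = (z + 1 - I/2)*(z + 1 + 3*I/2)*(z - 2 - I), so z = -1 - 3*I/2 is a simple zero of Q and P is analytic there; z = -1 - 3*I/2 is therefore a simple pole and
  Res(f, z₀) = P(z₀)/Q'(z₀).

Q'(z) = 3*z^2 - 5/4 - 3*I, so Q'(-1 - 3*I/2) = -5 + 6*I.
P(-1 - 3*I/2) = -exp(-1 - 3*I/2)*sin(1 + 3*I/2).

Res(f, -1 - 3*I/2) = (-exp(-1 - 3*I/2)*sin(1 + 3*I/2))/(-5 + 6*I) = (5/61 + 6*I/61)*exp(-1 - 3*I/2)*sin(1 + 3*I/2)

Final answer: (5/61 + 6*I/61)*exp(-1 - 3*I/2)*sin(1 + 3*I/2)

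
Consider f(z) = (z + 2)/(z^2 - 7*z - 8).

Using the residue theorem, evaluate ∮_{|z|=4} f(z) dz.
By the residue theorem, ∮_C f(z) dz = 2πi · (sum of the residues of f at the poles inside |z| = 4).

The denominator factors as (z + 1)*(z - 8), so the singularities of f are simple poles at z = -1, z = 8.
  |-1|² = 1 < 16 = 4², so this pole is inside the contour.
  |8|² = 64 > 16 = 4², so this pole is outside the contour.

With P(z) = z + 2 and Q(z) = z^2 - 7*z - 8, each pole is simple, so Res(f, z₀) = P(z₀)/Q'(z₀) with Q'(z) = 2*z - 7.
  Res(f, -1) = P(-1)/Q'(-1) = (1)/(-9) = -1/9

∮_C f(z) dz = 2πi · (-1/9) = -2*I*pi/9

Final answer: -2*I*pi/9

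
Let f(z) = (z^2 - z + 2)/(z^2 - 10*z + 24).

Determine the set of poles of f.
{4, 6}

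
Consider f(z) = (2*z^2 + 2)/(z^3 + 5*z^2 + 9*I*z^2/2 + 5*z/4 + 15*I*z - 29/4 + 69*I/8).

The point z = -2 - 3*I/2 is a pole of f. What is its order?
2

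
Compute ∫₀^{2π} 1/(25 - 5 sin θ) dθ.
Call the integral J. The integrand is 2π-periodic and we integrate over a full period, so shifting θ does not change the value (θ → θ + π/2 turns sin θ into cos θ; θ → θ + π flips the sign of the trig term). Hence
  J = ∫₀^{2π} dθ/(25 + 5 cos θ).
Put z = e^{iθ}: then cos θ = (z + 1/z)/2, dθ = dz/(iz), and z runs once counterclockwise around |z| = 1:
  J = ∮_{|z|=1} 1/(25 + 5*(z + 1/z)/2) · dz/(iz) = (2/i) ∮_{|z|=1} dz/(5*z^2 + 50*z + 5).
The roots of 5*z^2 + 50*z + 5 are z = (-25 ± sqrt(25^2 - 5^2))/5, with sqrt(600) = 10*sqrt(6); their product is 1, so only z₊ = -5 + 2*sqrt(6) lies inside the unit circle (z₋ = -5 - 2*sqrt(6) lies outside).
z₊ is a simple zero of q(z) = 5*z^2 + 50*z + 5, so Res(1/q, z₊) = 1/q'(z₊) with q'(z) = 10*z + 50; and q'(z₊) = 5*(z₊ - z₋) = 20*sqrt(6).
Therefore J = (2/i) · 2πi · 1/(20*sqrt(6)) = 2*pi/(10*sqrt(6)) = sqrt(6)*pi/30

Final answer: sqrt(6)*pi/30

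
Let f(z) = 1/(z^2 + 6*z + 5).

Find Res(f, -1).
1/4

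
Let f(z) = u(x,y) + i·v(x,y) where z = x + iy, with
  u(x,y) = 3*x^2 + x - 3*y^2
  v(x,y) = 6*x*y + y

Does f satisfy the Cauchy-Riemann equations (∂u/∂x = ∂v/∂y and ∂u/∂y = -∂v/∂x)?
∂u/∂x = 6*x + 1
∂v/∂y = 6*x + 1
∂u/∂y = -6*y
∂v/∂x = 6*y
∂u/∂x = ∂v/∂y and ∂u/∂y = -∂v/∂x hold identically; f is analytic.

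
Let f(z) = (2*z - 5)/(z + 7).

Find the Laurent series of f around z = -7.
Put w = z - (-7), i.e. z = w - 7. The denominator is w, so it suffices to rewrite the numerator in powers of w.

P(z) = 2*z - 5
P(w - 7) = -19 + 2*w

Dividing each term by w:
  f = -19/w + 2

Substituting back w = z + 7:
  f(z) = -19/(z + 7) + 2

The series is finite because the numerator is a polynomial; the negative powers form the principal part, and the coefficient of 1/(z + 7) gives Res(f, -7) = -19.

Final answer: -19/(z + 7) + 2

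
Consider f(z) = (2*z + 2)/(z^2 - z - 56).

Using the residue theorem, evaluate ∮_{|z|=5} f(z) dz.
0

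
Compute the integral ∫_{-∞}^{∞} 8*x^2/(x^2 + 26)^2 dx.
Let f(z) = 8*z^2/(z^2 + 26)^2. The denominator has no real zeros and deg Q - deg P = 2 ≥ 2, so the integral of f over the upper semicircle |z| = R tends to 0 as R → ∞. Closing the contour in the upper half-plane,
  ∫_{-∞}^{∞} f(x) dx = 2πi · Σ Res(f, z_k)  over the poles with Im z_k > 0.

Zeros of the denominator: z^2 + 26 = 0 gives z = ±sqrt(26)*I.
Upper half-plane: z = sqrt(26)*I (a pole of order 2).

Write f(z) = g(z)/(z - sqrt(26)*I)^2 with g(z) = 8*z^2/(z + sqrt(26)*I)^2. For a double pole, Res(f, z₀) = g'(z₀):
  g'(z) = 16*sqrt(26)*I*z/(z + sqrt(26)*I)^3
  Res(f, sqrt(26)*I) = g'(sqrt(26)*I) = -sqrt(26)*I/13

∫_{-∞}^{∞} f(x) dx = 2πi · (-sqrt(26)*I/13) = 2*sqrt(26)*pi/13

Final answer: 2*sqrt(26)*pi/13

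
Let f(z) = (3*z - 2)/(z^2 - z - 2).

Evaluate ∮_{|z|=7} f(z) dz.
6*I*pi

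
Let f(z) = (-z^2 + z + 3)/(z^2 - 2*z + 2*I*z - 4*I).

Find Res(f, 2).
Write f(z) = P(z)/Q(z) with P(z) = -z^2 + z + 3 and Q(z) = z^2 - 2*z + 2*I*z - 4*I.
The denominator factors as Q(z) = (z - 2)*(z + 2*I), so z = 2 is a simple zero of Q and P is analytic there; z = 2 is therefore a simple pole and
  Res(f, z₀) = P(z₀)/Q'(z₀).

Q'(z) = 2*z - 2 + 2*I, so Q'(2) = 2 + 2*I.
P(2) = 1.

Res(f, 2) = (1)/(2 + 2*I) = 1/4 - I/4

Final answer: 1/4 - I/4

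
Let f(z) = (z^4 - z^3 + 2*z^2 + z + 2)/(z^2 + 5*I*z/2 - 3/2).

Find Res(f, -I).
Write f(z) = P(z)/Q(z) with P(z) = z^4 - z^3 + 2*z^2 + z + 2 and Q(z) = z^2 + 5*I*z/2 - 3/2.
The denominator factors as Q(z) = (z + I)*(z + 3*I/2), so z = -I is a simple zero of Q and P is analytic there; z = -I is therefore a simple pole and
  Res(f, z₀) = P(z₀)/Q'(z₀).

Q'(z) = 2*z + 5*I/2, so Q'(-I) = I/2.
P(-I) = 1 - 2*I.

Res(f, -I) = (1 - 2*I)/(I/2) = -4 - 2*I

Final answer: -4 - 2*I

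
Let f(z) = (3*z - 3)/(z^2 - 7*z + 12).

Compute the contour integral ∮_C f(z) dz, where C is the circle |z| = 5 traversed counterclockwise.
6*I*pi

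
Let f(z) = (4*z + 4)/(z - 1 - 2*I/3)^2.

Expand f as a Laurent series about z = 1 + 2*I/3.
Put w = z - (1 + 2*I/3), i.e. z = w + 1 + 2*I/3. The denominator is w^2, so it suffices to rewrite the numerator in powers of w.

P(z) = 4*z + 4
P(w + 1 + 2*I/3) = 8 + 8*I/3 + 4*w

Dividing each term by w^2:
  f = (8 + 8*I/3)/w^2 + 4/w

Substituting back w = z - 1 - 2*I/3:
  f(z) = (8 + 8*I/3)/(z - 1 - 2*I/3)^2 + 4/(z - 1 - 2*I/3)

The series is finite because the numerator is a polynomial; the negative powers form the principal part, and the coefficient of 1/(z - 1 - 2*I/3) gives Res(f, 1 + 2*I/3) = 4.

Final answer: (8 + 8*I/3)/(z - 1 - 2*I/3)^2 + 4/(z - 1 - 2*I/3)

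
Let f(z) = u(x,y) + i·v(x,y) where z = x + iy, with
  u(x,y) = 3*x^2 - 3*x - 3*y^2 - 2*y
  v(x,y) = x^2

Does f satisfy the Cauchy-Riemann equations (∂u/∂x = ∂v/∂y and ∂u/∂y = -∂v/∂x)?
∂u/∂x = 6*x - 3
∂v/∂y = 0
∂u/∂y = -6*y - 2
∂v/∂x = 2*x
∂u/∂x ≠ ∂v/∂y and ∂u/∂y ≠ -∂v/∂x; the Cauchy-Riemann equations are not satisfied, so f is not analytic.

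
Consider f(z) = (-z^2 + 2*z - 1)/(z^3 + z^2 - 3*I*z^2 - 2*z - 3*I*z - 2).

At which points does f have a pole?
The singularities of f are the zeros of the denominator. Factoring,
  z^3 + z^2 - 3*I*z^2 - 2*z - 3*I*z - 2 = (z - I)*(z + 1)*(z - 2*I)
so the candidates are z = I, z = -1, z = 2*I.

Check the numerator P(z) = -z^2 + 2*z - 1 at each one:
  P(I) = 2*I ≠ 0, so z = I is a (simple) pole.
  P(-1) = -4 ≠ 0, so z = -1 is a (simple) pole.
  P(2*I) = 3 + 4*I ≠ 0, so z = 2*I is a (simple) pole.

Poles of f: {-1, I, 2*I}

Final answer: {-1, I, 2*I}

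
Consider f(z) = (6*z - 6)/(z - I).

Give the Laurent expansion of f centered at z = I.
Put w = z - (I), i.e. z = w + I. The denominator is w, so it suffices to rewrite the numerator in powers of w.

P(z) = 6*z - 6
P(w + I) = -6 + 6*I + 6*w

Dividing each term by w:
  f = (-6 + 6*I)/w + 6

Substituting back w = z - I:
  f(z) = (-6 + 6*I)/(z - I) + 6

The series is finite because the numerator is a polynomial; the negative powers form the principal part, and the coefficient of 1/(z - I) gives Res(f, I) = -6 + 6*I.

Final answer: (-6 + 6*I)/(z - I) + 6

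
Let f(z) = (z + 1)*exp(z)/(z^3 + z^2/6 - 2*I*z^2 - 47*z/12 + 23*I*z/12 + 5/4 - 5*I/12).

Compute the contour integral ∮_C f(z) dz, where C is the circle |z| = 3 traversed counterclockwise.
pi*(1008/8033 - 6000*I/8033)*exp(1/3) + pi*(-696/14681 - 5196*I/14681)*exp(-2 + 3*I/2) + pi*(-120/1537 + 1692*I/1537)*exp(3/2 + I/2)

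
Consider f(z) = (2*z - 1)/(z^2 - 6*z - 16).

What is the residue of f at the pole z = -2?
Write f(z) = P(z)/Q(z) with P(z) = 2*z - 1 and Q(z) = z^2 - 6*z - 16.
The denominator factors as Q(z) = (z + 2)*(z - 8), so z = -2 is a simple zero of Q and P is analytic there; z = -2 is therefore a simple pole and
  Res(f, z₀) = P(z₀)/Q'(z₀).

Q'(z) = 2*z - 6, so Q'(-2) = -10.
P(-2) = -5.

Res(f, -2) = (-5)/(-10) = 1/2

Final answer: 1/2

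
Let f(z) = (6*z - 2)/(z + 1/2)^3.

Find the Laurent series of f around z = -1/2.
-5/(z + 1/2)^3 + 6/(z + 1/2)^2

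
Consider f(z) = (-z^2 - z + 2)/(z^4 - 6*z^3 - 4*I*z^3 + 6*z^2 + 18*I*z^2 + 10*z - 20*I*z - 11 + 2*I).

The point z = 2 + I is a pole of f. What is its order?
Factor the denominator:
  z^4 - 6*z^3 - 4*I*z^3 + 6*z^2 + 18*I*z^2 + 10*z - 20*I*z - 11 + 2*I = (z - 2 - I)^3*(z - I)

The numerator P(z) = -z^2 - z + 2 has P(2 + I) = -3 - 5*I ≠ 0, so no factor of (z - 2 - I) cancels.
Near z = 2 + I we can therefore write f(z) = g(z)/(z - 2 - I)^3 with g analytic at 2 + I and g(2 + I) ≠ 0 (g is the numerator divided by the remaining denominator factors).

Hence z = 2 + I is a pole of order 3.

Final answer: 3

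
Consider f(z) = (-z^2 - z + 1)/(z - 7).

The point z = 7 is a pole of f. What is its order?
Factor the denominator:
  z - 7 = (z - 7)

The numerator P(z) = -z^2 - z + 1 has P(7) = -55 ≠ 0, so no factor of (z - 7) cancels.
Near z = 7 we can therefore write f(z) = g(z)/(z - 7) with g analytic at 7 and g(7) ≠ 0 (g is just the numerator).

Hence z = 7 is a pole of order 1.

Final answer: 1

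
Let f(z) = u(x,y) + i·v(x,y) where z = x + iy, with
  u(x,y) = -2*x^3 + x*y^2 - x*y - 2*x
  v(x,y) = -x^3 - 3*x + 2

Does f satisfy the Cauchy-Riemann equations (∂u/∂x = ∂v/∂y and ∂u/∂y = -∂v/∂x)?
∂u/∂x = -6*x^2 + y^2 - y - 2
∂v/∂y = 0
∂u/∂y = 2*x*y - x
∂v/∂x = -3*x^2 - 3
∂u/∂x ≠ ∂v/∂y and ∂u/∂y ≠ -∂v/∂x; the Cauchy-Riemann equations are not satisfied, so f is not analytic.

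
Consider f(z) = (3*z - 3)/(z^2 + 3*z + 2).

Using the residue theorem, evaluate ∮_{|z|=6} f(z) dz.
By the residue theorem, ∮_C f(z) dz = 2πi · (sum of the residues of f at the poles inside |z| = 6).

The denominator factors as (z + 1)*(z + 2), so the singularities of f are simple poles at z = -1, z = -2.
  |-1|² = 1 < 36 = 6², so this pole is inside the contour.
  |-2|² = 4 < 36 = 6², so this pole is inside the contour.

With P(z) = 3*z - 3 and Q(z) = z^2 + 3*z + 2, each pole is simple, so Res(f, z₀) = P(z₀)/Q'(z₀) with Q'(z) = 2*z + 3.
  Res(f, -1) = P(-1)/Q'(-1) = (-6)/(1) = -6
  Res(f, -2) = P(-2)/Q'(-2) = (-9)/(-1) = 9

Sum of residues inside C: 3
∮_C f(z) dz = 2πi · (3) = 6*I*pi

Final answer: 6*I*pi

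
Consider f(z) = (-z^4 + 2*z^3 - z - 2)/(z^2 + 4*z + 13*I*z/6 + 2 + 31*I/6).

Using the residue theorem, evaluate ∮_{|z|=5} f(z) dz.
pi*(-14723/108 + 190*I/3)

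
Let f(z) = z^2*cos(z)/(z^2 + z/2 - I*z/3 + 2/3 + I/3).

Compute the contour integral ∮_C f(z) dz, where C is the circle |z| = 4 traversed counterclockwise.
By the residue theorem, ∮_C f(z) dz = 2πi · (sum of the residues of f at the poles inside |z| = 4).

The denominator factors as (z + 2*I/3)*(z + 1/2 - I), so the singularities of f are simple poles at z = -2*I/3, z = -1/2 + I.
  |-2*I/3|² = 4/9 < 16 = 4², so this pole is inside the contour.
  |-1/2 + I|² = 5/4 < 16 = 4², so this pole is inside the contour.

With P(z) = z^2*cos(z) and Q(z) = z^2 + z/2 - I*z/3 + 2/3 + I/3, each pole is simple, so Res(f, z₀) = P(z₀)/Q'(z₀) with Q'(z) = 2*z + 1/2 - I/3.
  Res(f, -2*I/3) = P(-2*I/3)/Q'(-2*I/3) = (-4*cosh(2/3)/9)/(1/2 - 5*I/3) = (-8/109 - 80*I/327)*cosh(2/3)
  Res(f, -1/2 + I) = P(-1/2 + I)/Q'(-1/2 + I) = ((-3/4 - I)*cos(1/2 - I))/(-1/2 + 5*I/3) = (-93/218 + 63*I/109)*cos(1/2 - I)

Sum of residues inside C: (-8/109 - 80*I/327)*cosh(2/3) + (-93/218 + 63*I/109)*cos(1/2 - I)
∮_C f(z) dz = 2πi · ((-8/109 - 80*I/327)*cosh(2/3) + (-93/218 + 63*I/109)*cos(1/2 - I)) = pi*(-126/109 - 93*I/109)*cos(1/2 - I) + pi*(160/327 - 16*I/109)*cosh(2/3)

Final answer: pi*(-126/109 - 93*I/109)*cos(1/2 - I) + pi*(160/327 - 16*I/109)*cosh(2/3)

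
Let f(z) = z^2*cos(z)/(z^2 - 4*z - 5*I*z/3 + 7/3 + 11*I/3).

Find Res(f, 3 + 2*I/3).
Write f(z) = P(z)/Q(z) with P(z) = z^2*cos(z) and Q(z) = z^2 - 4*z - 5*I*z/3 + 7/3 + 11*I/3.
The denominator factors as Q(z) = (z - 1 - I)*(z - 3 - 2*I/3), so z = 3 + 2*I/3 is a simple zero of Q and P is analytic there; z = 3 + 2*I/3 is therefore a simple pole and
  Res(f, z₀) = P(z₀)/Q'(z₀).

Q'(z) = 2*z - 4 - 5*I/3, so Q'(3 + 2*I/3) = 2 - I/3.
P(3 + 2*I/3) = (77/9 + 4*I)*cos(3 + 2*I/3).

Res(f, 3 + 2*I/3) = ((77/9 + 4*I)*cos(3 + 2*I/3))/(2 - I/3) = (142/37 + 293*I/111)*cos(3 + 2*I/3)

Final answer: (142/37 + 293*I/111)*cos(3 + 2*I/3)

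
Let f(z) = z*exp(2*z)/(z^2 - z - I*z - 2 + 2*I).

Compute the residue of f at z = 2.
Write f(z) = P(z)/Q(z) with P(z) = z*exp(2*z) and Q(z) = z^2 - z - I*z - 2 + 2*I.
The denominator factors as Q(z) = (z - 2)*(z + 1 - I), so z = 2 is a simple zero of Q and P is analytic there; z = 2 is therefore a simple pole and
  Res(f, z₀) = P(z₀)/Q'(z₀).

Q'(z) = 2*z - 1 - I, so Q'(2) = 3 - I.
P(2) = 2*exp(4).

Res(f, 2) = (2*exp(4))/(3 - I) = (3/5 + I/5)*exp(4)

Final answer: (3/5 + I/5)*exp(4)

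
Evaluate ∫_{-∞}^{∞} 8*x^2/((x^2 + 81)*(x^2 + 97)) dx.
Let f(z) = 8*z^2/((z^2 + 81)*(z^2 + 97)). The denominator has no real zeros and deg Q - deg P = 2 ≥ 2, so the integral of f over the upper semicircle |z| = R tends to 0 as R → ∞. Closing the contour in the upper half-plane,
  ∫_{-∞}^{∞} f(x) dx = 2πi · Σ Res(f, z_k)  over the poles with Im z_k > 0.

Zeros of the denominator: z^2 + 97 = 0 gives z = ±sqrt(97)*I; z^2 + 81 = 0 gives z = ±9*I.
Upper half-plane: z = 9*I, z = sqrt(97)*I (simple).

Each pole is a simple zero of Q(z) = z^4 + 178*z^2 + 7857, so Res(f, z₀) = P(z₀)/Q'(z₀) with P(z) = 8*z^2, Q'(z) = 4*z^3 + 356*z:
  Res(f, 9*I) = (-648)/(288*I) = 9*I/4
  Res(f, sqrt(97)*I) = (-776)/(-32*sqrt(97)*I) = -sqrt(97)*I/4

Sum of residues: I*(9 - sqrt(97))/4
∫_{-∞}^{∞} f(x) dx = 2πi · (I*(9 - sqrt(97))/4) = pi*(-9 + sqrt(97))/2

Final answer: pi*(-9 + sqrt(97))/2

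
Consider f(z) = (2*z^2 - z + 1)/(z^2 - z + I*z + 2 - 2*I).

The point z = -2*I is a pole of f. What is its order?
1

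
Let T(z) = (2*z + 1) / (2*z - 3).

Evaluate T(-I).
Substitute z = -I:
  numerator:   2*(-I) + 1 = 1 - 2*I
  denominator: 2*(-I) - 3 = -3 - 2*I
T(-I) = (1 - 2*I)/(-3 - 2*I); multiplying numerator and denominator by the conjugate -3 + 2*I gives (1 + 8*I)/13 = 1/13 + 8*I/13

Final answer: 1/13 + 8*I/13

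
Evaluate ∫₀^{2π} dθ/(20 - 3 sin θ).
Call the integral J. The integrand is 2π-periodic and we integrate over a full period, so shifting θ does not change the value (θ → θ + π/2 turns sin θ into cos θ; θ → θ + π flips the sign of the trig term). Hence
  J = ∫₀^{2π} dθ/(20 + 3 cos θ).
Put z = e^{iθ}: then cos θ = (z + 1/z)/2, dθ = dz/(iz), and z runs once counterclockwise around |z| = 1:
  J = ∮_{|z|=1} 1/(20 + 3*(z + 1/z)/2) · dz/(iz) = (2/i) ∮_{|z|=1} dz/(3*z^2 + 40*z + 3).
The roots of 3*z^2 + 40*z + 3 are z = (-20 ± sqrt(20^2 - 3^2))/3, with sqrt(391) = sqrt(391); their product is 1, so only z₊ = -20/3 + sqrt(391)/3 lies inside the unit circle (z₋ = -20/3 - sqrt(391)/3 lies outside).
z₊ is a simple zero of q(z) = 3*z^2 + 40*z + 3, so Res(1/q, z₊) = 1/q'(z₊) with q'(z) = 6*z + 40; and q'(z₊) = 3*(z₊ - z₋) = 2*sqrt(391).
Therefore J = (2/i) · 2πi · 1/(2*sqrt(391)) = 2*pi/(sqrt(391)) = 2*sqrt(391)*pi/391

Final answer: 2*sqrt(391)*pi/391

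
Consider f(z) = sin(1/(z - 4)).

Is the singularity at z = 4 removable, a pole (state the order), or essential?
Let u = z - 4. Then
  sin(1/u) = Σ_{k≥0} (-1)^k (1)^(2k+1)/((2k+1)!·u^(2k+1)) = 1/u - 1/(6*u^3) + 1/(120*u^5) + ...
which has infinitely many negative powers of u, so sin(1/(z - 4)) has an essential singularity at z = 4.
So the singularity is essential.

Final answer: essential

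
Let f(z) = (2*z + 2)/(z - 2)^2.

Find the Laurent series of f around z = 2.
Put w = z - (2), i.e. z = w + 2. The denominator is w^2, so it suffices to rewrite the numerator in powers of w.

P(z) = 2*z + 2
P(w + 2) = 6 + 2*w

Dividing each term by w^2:
  f = 6/w^2 + 2/w

Substituting back w = z - 2:
  f(z) = 6/(z - 2)^2 + 2/(z - 2)

The series is finite because the numerator is a polynomial; the negative powers form the principal part, and the coefficient of 1/(z - 2) gives Res(f, 2) = 2.

Final answer: 6/(z - 2)^2 + 2/(z - 2)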